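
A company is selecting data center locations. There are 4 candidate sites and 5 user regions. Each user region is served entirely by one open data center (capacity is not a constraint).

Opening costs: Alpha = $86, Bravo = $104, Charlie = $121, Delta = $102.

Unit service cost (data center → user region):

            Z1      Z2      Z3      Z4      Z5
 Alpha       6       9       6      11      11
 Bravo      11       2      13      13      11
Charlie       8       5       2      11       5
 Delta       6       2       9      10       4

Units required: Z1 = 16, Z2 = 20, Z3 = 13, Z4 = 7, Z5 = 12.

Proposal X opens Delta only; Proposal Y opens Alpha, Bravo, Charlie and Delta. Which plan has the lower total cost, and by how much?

Proposal X: {Delta}: Z1→Delta 6·16=96, Z2→Delta 2·20=40, Z3→Delta 9·13=117, Z4→Delta 10·7=70, Z5→Delta 4·12=48. Service 371; fixed 102; total 473.
Proposal Y: {Alpha, Bravo, Charlie, Delta}: Z1→Alpha 6·16=96, Z2→Bravo 2·20=40, Z3→Charlie 2·13=26, Z4→Delta 10·7=70, Z5→Delta 4·12=48. Service 280; fixed 413; total 693.
Difference: |473 − 693| = 220.

Proposal X is cheaper by 220.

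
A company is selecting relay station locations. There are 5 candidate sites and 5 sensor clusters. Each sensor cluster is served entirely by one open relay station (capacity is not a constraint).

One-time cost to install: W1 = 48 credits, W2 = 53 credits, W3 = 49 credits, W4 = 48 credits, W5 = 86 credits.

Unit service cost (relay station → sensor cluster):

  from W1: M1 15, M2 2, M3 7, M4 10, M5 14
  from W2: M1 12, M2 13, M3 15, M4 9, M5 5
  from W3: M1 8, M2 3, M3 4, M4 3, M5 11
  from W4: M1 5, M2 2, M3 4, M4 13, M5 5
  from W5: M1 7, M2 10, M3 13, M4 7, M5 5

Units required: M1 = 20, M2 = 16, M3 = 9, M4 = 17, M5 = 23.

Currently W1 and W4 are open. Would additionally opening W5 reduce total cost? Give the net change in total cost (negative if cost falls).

No — net change +35 (cost rises by 35).

Current service cost with {W1, W4}: 453.
Adding W5: each sensor cluster re-picks its cheapest; new service cost 402, saving 51.
Extra fixed cost: 86. Net change = 86 − 51 = 35.
(Totals: 549 → 584.)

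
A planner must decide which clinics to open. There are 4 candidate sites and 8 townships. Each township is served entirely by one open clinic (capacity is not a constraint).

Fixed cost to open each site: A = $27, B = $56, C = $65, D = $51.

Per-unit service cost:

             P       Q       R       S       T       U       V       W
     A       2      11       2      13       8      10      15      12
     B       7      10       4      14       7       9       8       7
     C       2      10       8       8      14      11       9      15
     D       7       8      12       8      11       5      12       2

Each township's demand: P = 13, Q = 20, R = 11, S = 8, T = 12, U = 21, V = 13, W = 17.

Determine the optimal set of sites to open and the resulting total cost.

Open A, B and D; minimum total cost 733.

For any fixed open set, each township goes to its cheapest open site; total = fixed + service.
{A, B, D}: P→A 2·13=26, Q→D 8·20=160, R→A 2·11=22, S→D 8·8=64, T→B 7·12=84, U→D 5·21=105, V→B 8·13=104, W→D 2·17=34. Service 599; fixed 134; total 733.
{A, D}: service 663 + fixed 78 = 741
{A, C, D}: service 624 + fixed 143 = 767
{A, B, C, D}: service 599 + fixed 199 = 798
No other subset beats 733.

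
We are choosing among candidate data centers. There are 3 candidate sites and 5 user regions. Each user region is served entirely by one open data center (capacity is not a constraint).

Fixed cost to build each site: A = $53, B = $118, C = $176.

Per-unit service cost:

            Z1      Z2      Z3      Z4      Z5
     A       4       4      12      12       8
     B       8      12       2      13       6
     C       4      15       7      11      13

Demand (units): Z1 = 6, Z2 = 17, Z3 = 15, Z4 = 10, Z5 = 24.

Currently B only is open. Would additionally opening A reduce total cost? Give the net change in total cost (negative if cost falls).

Current service cost with {B}: 556.
Adding A: each user region re-picks its cheapest; new service cost 386, saving 170.
Extra fixed cost: 53. Net change = 53 − 170 = -117.
(Totals: 674 → 557.)

Yes — net change −117 (cost falls by 117).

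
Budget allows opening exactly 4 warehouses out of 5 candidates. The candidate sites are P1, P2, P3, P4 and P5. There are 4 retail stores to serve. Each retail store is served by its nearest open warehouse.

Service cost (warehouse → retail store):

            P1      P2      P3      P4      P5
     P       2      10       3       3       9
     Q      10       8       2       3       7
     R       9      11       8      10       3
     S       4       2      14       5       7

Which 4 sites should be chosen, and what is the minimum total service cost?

With exactly 4 open, each retail store uses its cheapest among the chosen.
{P1, P2, P3, P5}: P→P1 2, Q→P3 2, R→P5 3, S→P2 2. Service cost 9.
{P1, P2, P4, P5}: service cost 10
{P2, P3, P4, P5}: service cost 10
Among all 5 size-4 choices, {P1, P2, P3, P5} is lowest.

Choose P1, P2, P3 and P5; total service cost 9.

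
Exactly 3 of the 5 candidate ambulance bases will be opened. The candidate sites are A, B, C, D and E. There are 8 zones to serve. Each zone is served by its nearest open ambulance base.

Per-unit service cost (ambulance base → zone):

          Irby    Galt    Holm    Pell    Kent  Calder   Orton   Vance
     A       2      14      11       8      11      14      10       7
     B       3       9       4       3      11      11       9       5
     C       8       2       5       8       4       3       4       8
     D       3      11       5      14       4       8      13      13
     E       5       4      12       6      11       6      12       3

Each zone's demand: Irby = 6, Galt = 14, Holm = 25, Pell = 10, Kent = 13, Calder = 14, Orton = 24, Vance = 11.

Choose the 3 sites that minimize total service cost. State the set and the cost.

With exactly 3 open, each zone uses its cheapest among the chosen.
{B, C, E}: Irby→B 3·6=18, Galt→C 2·14=28, Holm→B 4·25=100, Pell→B 3·10=30, Kent→C 4·13=52, Calder→C 3·14=42, Orton→C 4·24=96, Vance→E 3·11=33. Service cost 399.
{A, B, C}: service cost 415
{B, C, D}: service cost 421
Among all 10 size-3 choices, {B, C, E} is lowest.

Choose B, C and E; total service cost 399.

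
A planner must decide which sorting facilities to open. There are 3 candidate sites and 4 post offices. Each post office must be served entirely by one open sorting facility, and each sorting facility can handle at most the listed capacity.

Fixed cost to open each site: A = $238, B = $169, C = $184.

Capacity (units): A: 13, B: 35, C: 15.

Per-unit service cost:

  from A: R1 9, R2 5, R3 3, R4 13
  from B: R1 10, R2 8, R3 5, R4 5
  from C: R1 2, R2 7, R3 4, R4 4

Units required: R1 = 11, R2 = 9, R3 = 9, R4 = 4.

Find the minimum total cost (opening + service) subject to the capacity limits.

Open {B}: R1→B 10·11=110, R2→B 8·9=72, R3→B 5·9=45, R4→B 5·4=20.
Loads: B carries 33/35. Service 247; fixed 169; total 416.
Next best feasible plan costs 508.

Minimum total cost: 416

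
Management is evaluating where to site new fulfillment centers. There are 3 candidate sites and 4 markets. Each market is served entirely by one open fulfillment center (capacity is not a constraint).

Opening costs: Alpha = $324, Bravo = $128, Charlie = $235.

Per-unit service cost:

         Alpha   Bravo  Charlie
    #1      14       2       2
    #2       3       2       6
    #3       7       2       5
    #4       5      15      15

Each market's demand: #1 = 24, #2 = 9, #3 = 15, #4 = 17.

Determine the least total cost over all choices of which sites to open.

For any fixed open set, each market goes to its cheapest open site; total = fixed + service.
{Bravo}: #1→Bravo 2·24=48, #2→Bravo 2·9=18, #3→Bravo 2·15=30, #4→Bravo 15·17=255. Service 351; fixed 128; total 479.
{Alpha, Bravo}: service 181 + fixed 452 = 633
{Charlie}: #1→Charlie 2·24=48, #2→Charlie 6·9=54, #3→Charlie 5·15=75, #4→Charlie 15·17=255. Service 432; fixed 235; total 667.
{Alpha, Bravo, Charlie}: service 181 + fixed 687 = 868
No other subset beats 479.

Minimum total cost: 479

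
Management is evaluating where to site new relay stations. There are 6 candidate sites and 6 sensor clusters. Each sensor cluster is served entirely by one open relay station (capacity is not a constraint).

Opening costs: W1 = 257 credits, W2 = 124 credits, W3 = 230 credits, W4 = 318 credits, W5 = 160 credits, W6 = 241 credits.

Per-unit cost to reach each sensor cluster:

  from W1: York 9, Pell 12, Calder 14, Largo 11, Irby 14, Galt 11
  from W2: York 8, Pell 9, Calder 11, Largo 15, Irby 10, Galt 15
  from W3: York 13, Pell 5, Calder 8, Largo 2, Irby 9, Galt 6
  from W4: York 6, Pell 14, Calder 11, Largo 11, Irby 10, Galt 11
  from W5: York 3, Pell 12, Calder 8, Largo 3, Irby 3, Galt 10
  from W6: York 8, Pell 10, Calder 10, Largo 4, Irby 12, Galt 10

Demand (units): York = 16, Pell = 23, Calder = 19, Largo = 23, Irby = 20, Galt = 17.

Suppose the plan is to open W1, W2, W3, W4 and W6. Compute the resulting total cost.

Total cost: 1861

Each sensor cluster is assigned to its cheapest site among the open ones.
{W1, W2, W3, W4, W6}: York→W4 6·16=96, Pell→W3 5·23=115, Calder→W3 8·19=152, Largo→W3 2·23=46, Irby→W3 9·20=180, Galt→W3 6·17=102. Service 691; fixed 1170; total 1861.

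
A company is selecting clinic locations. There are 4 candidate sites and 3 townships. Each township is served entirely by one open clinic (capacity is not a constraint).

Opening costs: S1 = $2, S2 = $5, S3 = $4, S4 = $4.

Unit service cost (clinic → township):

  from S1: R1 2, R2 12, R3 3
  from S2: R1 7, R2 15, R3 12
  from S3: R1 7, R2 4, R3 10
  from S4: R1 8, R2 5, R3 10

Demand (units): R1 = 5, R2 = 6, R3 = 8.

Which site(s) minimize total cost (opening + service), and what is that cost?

Open S1 and S3; minimum total cost 64.

For any fixed open set, each township goes to its cheapest open site; total = fixed + service.
{S1, S3}: R1→S1 2·5=10, R2→S3 4·6=24, R3→S1 3·8=24. Service 58; fixed 6; total 64.
{S1, S3, S4}: service 58 + fixed 10 = 68
{S1, S2, S3}: R1→S1 2·5=10, R2→S3 4·6=24, R3→S1 3·8=24. Service 58; fixed 11; total 69.
{S1, S2, S3, S4}: R1→S1 2·5=10, R2→S3 4·6=24, R3→S1 3·8=24. Service 58; fixed 15; total 73.
No other subset beats 64.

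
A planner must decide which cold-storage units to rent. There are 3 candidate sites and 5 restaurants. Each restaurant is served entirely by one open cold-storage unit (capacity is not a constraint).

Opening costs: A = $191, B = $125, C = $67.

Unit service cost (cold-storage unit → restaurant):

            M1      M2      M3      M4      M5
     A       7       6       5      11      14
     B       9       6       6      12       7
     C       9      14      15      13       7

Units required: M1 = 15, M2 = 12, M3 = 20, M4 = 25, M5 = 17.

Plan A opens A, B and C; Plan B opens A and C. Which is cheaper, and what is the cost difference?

Plan B is cheaper by 125.

Plan A: {A, B, C}: M1→A 7·15=105, M2→A 6·12=72, M3→A 5·20=100, M4→A 11·25=275, M5→B 7·17=119. Service 671; fixed 383; total 1054.
Plan B: {A, C}: M1→A 7·15=105, M2→A 6·12=72, M3→A 5·20=100, M4→A 11·25=275, M5→C 7·17=119. Service 671; fixed 258; total 929.
Difference: |1054 − 929| = 125.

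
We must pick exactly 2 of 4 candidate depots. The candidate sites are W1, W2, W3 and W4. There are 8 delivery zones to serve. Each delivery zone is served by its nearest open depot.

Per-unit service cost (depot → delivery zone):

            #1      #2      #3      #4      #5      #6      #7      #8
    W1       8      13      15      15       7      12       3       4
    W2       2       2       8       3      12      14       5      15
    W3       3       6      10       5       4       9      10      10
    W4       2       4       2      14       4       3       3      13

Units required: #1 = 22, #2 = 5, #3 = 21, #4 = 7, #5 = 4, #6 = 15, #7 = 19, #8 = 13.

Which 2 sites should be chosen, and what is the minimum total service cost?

With exactly 2 open, each delivery zone uses its cheapest among the chosen.
{W1, W4}: #1→W4 2·22=44, #2→W4 4·5=20, #3→W4 2·21=42, #4→W4 14·7=98, #5→W4 4·4=16, #6→W4 3·15=45, #7→W1 3·19=57, #8→W1 4·13=52. Service cost 374.
{W3, W4}: service cost 389
{W2, W4}: service cost 404
Among all 6 size-2 choices, {W1, W4} is lowest.

Choose W1 and W4; total service cost 374.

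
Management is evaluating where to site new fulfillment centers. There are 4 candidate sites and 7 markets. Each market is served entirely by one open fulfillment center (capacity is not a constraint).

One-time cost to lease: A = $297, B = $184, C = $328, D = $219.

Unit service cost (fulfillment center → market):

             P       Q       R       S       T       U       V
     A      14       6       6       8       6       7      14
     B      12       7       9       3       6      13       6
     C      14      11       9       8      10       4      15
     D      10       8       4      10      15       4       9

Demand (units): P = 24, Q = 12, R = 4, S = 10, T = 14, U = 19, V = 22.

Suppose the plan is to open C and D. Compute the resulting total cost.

Each market is assigned to its cheapest site among the open ones.
{C, D}: P→D 10·24=240, Q→D 8·12=96, R→D 4·4=16, S→C 8·10=80, T→C 10·14=140, U→C 4·19=76, V→D 9·22=198. Service 846; fixed 547; total 1393.

Total cost: 1393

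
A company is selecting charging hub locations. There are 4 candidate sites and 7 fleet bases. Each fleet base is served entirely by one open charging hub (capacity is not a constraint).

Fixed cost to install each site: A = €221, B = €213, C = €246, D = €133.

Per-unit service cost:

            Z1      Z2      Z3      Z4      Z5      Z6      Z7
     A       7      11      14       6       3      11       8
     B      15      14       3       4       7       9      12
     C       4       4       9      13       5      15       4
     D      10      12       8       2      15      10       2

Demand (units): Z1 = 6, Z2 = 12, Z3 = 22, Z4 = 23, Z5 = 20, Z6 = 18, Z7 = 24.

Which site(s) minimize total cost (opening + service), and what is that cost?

Open C and D; minimum total cost 1001.

For any fixed open set, each fleet base goes to its cheapest open site; total = fixed + service.
{C, D}: Z1→C 4·6=24, Z2→C 4·12=48, Z3→D 8·22=176, Z4→D 2·23=46, Z5→C 5·20=100, Z6→D 10·18=180, Z7→D 2·24=48. Service 622; fixed 379; total 1001.
{B, D}: service 666 + fixed 346 = 1012
{A, D}: service 684 + fixed 354 = 1038
{A, B, C, D}: Z1→C 4·6=24, Z2→C 4·12=48, Z3→B 3·22=66, Z4→D 2·23=46, Z5→A 3·20=60, Z6→B 9·18=162, Z7→D 2·24=48. Service 454; fixed 813; total 1267.
(All 15 nonempty subsets were checked; C and D is lowest.)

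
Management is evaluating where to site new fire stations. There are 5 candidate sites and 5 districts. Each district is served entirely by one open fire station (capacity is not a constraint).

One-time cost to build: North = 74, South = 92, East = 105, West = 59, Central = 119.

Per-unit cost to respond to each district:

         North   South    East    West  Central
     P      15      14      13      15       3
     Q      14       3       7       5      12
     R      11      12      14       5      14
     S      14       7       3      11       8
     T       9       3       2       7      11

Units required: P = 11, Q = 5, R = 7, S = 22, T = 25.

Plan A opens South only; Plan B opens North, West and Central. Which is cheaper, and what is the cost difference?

Plan A: {South}: P→South 14·11=154, Q→South 3·5=15, R→South 12·7=84, S→South 7·22=154, T→South 3·25=75. Service 482; fixed 92; total 574.
Plan B: {North, West, Central}: P→Central 3·11=33, Q→West 5·5=25, R→West 5·7=35, S→Central 8·22=176, T→West 7·25=175. Service 444; fixed 252; total 696.
Difference: |574 − 696| = 122.

Plan A is cheaper by 122.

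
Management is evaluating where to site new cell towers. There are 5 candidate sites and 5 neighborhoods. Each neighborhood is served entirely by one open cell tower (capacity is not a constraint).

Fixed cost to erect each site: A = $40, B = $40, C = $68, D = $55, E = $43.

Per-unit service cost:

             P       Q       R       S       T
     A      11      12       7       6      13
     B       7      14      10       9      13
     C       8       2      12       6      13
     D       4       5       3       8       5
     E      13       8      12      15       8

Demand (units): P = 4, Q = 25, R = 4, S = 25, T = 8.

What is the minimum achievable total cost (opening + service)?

Minimum total cost: 391

For any fixed open set, each neighborhood goes to its cheapest open site; total = fixed + service.
{C, D}: P→D 4·4=16, Q→C 2·25=50, R→D 3·4=12, S→C 6·25=150, T→D 5·8=40. Service 268; fixed 123; total 391.
{A, C, D}: P→D 4·4=16, Q→C 2·25=50, R→D 3·4=12, S→A 6·25=150, T→D 5·8=40. Service 268; fixed 163; total 431.
{B, C, D}: P→D 4·4=16, Q→C 2·25=50, R→D 3·4=12, S→C 6·25=150, T→D 5·8=40. Service 268; fixed 163; total 431.
{A, B, C, D, E}: P→D 4·4=16, Q→C 2·25=50, R→D 3·4=12, S→A 6·25=150, T→D 5·8=40. Service 268; fixed 246; total 514.
No other subset beats 391.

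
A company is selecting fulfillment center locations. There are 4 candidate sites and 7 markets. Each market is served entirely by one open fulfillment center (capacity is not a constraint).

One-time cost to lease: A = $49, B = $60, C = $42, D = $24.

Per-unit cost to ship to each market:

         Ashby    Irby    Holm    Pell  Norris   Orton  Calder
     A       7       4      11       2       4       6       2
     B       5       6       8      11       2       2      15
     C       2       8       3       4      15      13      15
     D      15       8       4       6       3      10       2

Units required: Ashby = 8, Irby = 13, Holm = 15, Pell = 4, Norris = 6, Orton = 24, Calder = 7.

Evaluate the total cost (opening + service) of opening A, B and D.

Each market is assigned to its cheapest site among the open ones.
{A, B, D}: Ashby→B 5·8=40, Irby→A 4·13=52, Holm→D 4·15=60, Pell→A 2·4=8, Norris→B 2·6=12, Orton→B 2·24=48, Calder→A 2·7=14. Service 234; fixed 133; total 367.

Total cost: 367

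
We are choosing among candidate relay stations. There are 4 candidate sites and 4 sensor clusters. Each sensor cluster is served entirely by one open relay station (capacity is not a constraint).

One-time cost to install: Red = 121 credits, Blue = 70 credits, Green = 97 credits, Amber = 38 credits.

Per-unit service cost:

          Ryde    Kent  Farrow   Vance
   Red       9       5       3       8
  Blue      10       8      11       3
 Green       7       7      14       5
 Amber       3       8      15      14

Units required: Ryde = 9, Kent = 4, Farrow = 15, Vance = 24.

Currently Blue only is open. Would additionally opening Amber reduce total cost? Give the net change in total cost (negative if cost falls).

Current service cost with {Blue}: 359.
Adding Amber: each sensor cluster re-picks its cheapest; new service cost 296, saving 63.
Extra fixed cost: 38. Net change = 38 − 63 = -25.
(Totals: 429 → 404.)

Yes — net change −25 (cost falls by 25).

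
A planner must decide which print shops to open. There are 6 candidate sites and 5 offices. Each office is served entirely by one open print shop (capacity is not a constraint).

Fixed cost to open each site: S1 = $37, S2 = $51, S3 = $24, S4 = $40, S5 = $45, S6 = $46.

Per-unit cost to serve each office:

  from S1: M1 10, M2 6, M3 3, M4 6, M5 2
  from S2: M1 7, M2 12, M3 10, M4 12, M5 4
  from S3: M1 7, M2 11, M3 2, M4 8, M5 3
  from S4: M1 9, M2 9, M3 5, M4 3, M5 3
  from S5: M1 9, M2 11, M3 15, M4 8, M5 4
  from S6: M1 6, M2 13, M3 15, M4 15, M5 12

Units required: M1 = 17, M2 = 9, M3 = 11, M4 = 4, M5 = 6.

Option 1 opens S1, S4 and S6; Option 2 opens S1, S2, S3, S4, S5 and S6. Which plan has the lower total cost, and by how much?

Option 1 is cheaper by 109.

Option 1: {S1, S4, S6}: M1→S6 6·17=102, M2→S1 6·9=54, M3→S1 3·11=33, M4→S4 3·4=12, M5→S1 2·6=12. Service 213; fixed 123; total 336.
Option 2: {S1, S2, S3, S4, S5, S6}: M1→S6 6·17=102, M2→S1 6·9=54, M3→S3 2·11=22, M4→S4 3·4=12, M5→S1 2·6=12. Service 202; fixed 243; total 445.
Difference: |336 − 445| = 109.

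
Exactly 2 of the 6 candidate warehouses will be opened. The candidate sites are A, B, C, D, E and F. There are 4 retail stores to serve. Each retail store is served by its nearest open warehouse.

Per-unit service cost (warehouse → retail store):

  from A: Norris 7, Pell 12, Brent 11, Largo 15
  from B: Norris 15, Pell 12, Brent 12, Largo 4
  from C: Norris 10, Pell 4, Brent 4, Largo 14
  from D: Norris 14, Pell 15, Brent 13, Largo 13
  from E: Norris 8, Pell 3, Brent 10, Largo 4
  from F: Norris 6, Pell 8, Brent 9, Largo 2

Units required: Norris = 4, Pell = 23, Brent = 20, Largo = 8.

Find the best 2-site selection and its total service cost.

With exactly 2 open, each retail store uses its cheapest among the chosen.
{C, F}: Norris→F 6·4=24, Pell→C 4·23=92, Brent→C 4·20=80, Largo→F 2·8=16. Service cost 212.
{C, E}: service cost 213
{B, C}: service cost 244
Among all 15 size-2 choices, {C, F} is lowest.

Choose C and F; total service cost 212.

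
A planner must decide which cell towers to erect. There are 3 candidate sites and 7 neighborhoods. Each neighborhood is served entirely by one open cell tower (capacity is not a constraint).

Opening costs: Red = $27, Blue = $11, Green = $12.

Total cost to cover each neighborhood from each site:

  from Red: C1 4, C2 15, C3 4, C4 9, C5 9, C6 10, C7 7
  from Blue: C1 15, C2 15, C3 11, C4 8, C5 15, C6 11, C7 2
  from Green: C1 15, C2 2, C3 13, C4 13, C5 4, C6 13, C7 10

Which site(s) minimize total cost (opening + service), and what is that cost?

For any fixed open set, each neighborhood goes to its cheapest open site; total = fixed + service.
{Blue, Green}: C1→Blue 15, C2→Green 2, C3→Blue 11, C4→Blue 8, C5→Green 4, C6→Blue 11, C7→Blue 2. Service 53; fixed 23; total 76.
{Red, Green}: service 40 + fixed 39 = 79
{Green}: service 70 + fixed 12 = 82
{Red, Blue, Green}: C1→Red 4, C2→Green 2, C3→Red 4, C4→Blue 8, C5→Green 4, C6→Red 10, C7→Blue 2. Service 34; fixed 50; total 84.
No other subset beats 76.

Open Blue and Green; minimum total cost 76.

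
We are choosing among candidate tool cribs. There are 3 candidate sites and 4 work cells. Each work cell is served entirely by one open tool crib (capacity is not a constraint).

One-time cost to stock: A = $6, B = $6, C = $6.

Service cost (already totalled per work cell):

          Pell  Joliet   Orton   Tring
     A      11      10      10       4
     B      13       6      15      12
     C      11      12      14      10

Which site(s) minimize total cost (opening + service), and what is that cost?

Open A only; minimum total cost 41.

For any fixed open set, each work cell goes to its cheapest open site; total = fixed + service.
{A}: Pell→A 11, Joliet→A 10, Orton→A 10, Tring→A 4. Service 35; fixed 6; total 41.
{A, B}: Pell→A 11, Joliet→B 6, Orton→A 10, Tring→A 4. Service 31; fixed 12; total 43.
{A, C}: service 35 + fixed 12 = 47
{A, B, C}: Pell→A 11, Joliet→B 6, Orton→A 10, Tring→A 4. Service 31; fixed 18; total 49.
No other subset beats 41.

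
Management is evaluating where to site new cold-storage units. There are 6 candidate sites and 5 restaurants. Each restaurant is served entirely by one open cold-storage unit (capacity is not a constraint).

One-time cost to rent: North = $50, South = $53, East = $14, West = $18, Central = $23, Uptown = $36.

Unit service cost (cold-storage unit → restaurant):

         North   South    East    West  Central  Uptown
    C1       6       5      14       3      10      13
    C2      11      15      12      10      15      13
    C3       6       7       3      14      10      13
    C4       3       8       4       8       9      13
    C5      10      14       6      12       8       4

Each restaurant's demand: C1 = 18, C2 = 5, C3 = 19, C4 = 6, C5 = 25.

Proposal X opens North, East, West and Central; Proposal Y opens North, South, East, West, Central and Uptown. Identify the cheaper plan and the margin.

Proposal X: {North, East, West, Central}: C1→West 3·18=54, C2→West 10·5=50, C3→East 3·19=57, C4→North 3·6=18, C5→East 6·25=150. Service 329; fixed 105; total 434.
Proposal Y: {North, South, East, West, Central, Uptown}: C1→West 3·18=54, C2→West 10·5=50, C3→East 3·19=57, C4→North 3·6=18, C5→Uptown 4·25=100. Service 279; fixed 194; total 473.
Difference: |434 − 473| = 39.

Proposal X is cheaper by 39.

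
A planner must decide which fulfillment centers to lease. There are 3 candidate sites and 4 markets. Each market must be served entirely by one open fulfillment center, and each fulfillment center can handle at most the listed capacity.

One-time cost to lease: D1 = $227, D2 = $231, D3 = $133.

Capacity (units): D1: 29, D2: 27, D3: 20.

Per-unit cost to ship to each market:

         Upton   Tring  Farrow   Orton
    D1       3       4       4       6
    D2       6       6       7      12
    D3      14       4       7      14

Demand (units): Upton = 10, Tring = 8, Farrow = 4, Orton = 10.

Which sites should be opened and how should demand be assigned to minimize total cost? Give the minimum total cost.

Open {D1, D3}: Upton→D1 3·10=30, Tring→D3 4·8=32, Farrow→D1 4·4=16, Orton→D1 6·10=60.
Loads: D1 carries 24/29, D3 carries 8/20. Service 138; fixed 360; total 498.
Next best feasible plan costs 510.

Minimum total cost: 498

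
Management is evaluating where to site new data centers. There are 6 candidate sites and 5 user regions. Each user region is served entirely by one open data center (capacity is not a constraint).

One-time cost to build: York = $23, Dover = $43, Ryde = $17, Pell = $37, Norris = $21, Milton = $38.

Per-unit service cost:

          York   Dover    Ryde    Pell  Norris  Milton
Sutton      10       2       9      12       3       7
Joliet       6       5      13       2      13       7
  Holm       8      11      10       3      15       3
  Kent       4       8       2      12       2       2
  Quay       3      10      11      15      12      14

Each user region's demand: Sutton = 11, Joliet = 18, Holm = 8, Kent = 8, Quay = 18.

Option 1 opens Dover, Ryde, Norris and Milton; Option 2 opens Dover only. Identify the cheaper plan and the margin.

Option 1 is cheaper by 36.

Option 1: {Dover, Ryde, Norris, Milton}: Sutton→Dover 2·11=22, Joliet→Dover 5·18=90, Holm→Milton 3·8=24, Kent→Ryde 2·8=16, Quay→Dover 10·18=180. Service 332; fixed 119; total 451.
Option 2: {Dover}: Sutton→Dover 2·11=22, Joliet→Dover 5·18=90, Holm→Dover 11·8=88, Kent→Dover 8·8=64, Quay→Dover 10·18=180. Service 444; fixed 43; total 487.
Difference: |451 − 487| = 36.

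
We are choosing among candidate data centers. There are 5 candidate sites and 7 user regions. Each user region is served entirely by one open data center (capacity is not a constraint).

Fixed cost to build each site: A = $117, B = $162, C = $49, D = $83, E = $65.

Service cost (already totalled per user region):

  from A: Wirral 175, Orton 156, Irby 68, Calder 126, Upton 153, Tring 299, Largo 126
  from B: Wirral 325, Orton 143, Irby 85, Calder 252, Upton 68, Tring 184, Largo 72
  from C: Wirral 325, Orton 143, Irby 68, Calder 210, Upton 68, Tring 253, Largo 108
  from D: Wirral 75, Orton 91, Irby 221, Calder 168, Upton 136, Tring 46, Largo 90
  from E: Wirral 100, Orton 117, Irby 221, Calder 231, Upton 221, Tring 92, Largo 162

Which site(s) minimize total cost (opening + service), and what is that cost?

Open C and D; minimum total cost 738.

For any fixed open set, each user region goes to its cheapest open site; total = fixed + service.
{C, D}: Wirral→D 75, Orton→D 91, Irby→C 68, Calder→D 168, Upton→C 68, Tring→D 46, Largo→D 90. Service 606; fixed 132; total 738.
{C, D, E}: service 606 + fixed 197 = 803
{A, C, D}: Wirral→D 75, Orton→D 91, Irby→A 68, Calder→A 126, Upton→C 68, Tring→D 46, Largo→D 90. Service 564; fixed 249; total 813.
{A, B, C, D, E}: service 546 + fixed 476 = 1022
No other subset beats 738.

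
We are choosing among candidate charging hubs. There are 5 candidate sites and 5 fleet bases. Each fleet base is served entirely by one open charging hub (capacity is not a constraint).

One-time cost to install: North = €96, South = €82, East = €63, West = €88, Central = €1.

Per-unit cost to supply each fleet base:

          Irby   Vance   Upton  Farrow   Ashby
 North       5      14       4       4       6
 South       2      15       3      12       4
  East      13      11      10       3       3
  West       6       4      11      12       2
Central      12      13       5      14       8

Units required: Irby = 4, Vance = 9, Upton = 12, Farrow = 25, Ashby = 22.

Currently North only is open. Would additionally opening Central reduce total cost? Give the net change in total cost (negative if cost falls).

Yes — net change −8 (cost falls by 8).

Current service cost with {North}: 426.
Adding Central: each fleet base re-picks its cheapest; new service cost 417, saving 9.
Extra fixed cost: 1. Net change = 1 − 9 = -8.
(Totals: 522 → 514.)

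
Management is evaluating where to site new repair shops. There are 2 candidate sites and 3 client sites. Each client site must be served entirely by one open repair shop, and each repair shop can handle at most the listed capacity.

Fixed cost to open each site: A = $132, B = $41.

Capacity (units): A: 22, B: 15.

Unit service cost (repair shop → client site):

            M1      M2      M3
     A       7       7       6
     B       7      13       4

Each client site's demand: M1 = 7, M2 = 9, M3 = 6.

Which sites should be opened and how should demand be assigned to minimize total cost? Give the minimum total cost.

Minimum total cost: 280

Open {A}: M1→A 7·7=49, M2→A 7·9=63, M3→A 6·6=36.
Loads: A carries 22/22. Service 148; fixed 132; total 280.
Next best feasible plan costs 309.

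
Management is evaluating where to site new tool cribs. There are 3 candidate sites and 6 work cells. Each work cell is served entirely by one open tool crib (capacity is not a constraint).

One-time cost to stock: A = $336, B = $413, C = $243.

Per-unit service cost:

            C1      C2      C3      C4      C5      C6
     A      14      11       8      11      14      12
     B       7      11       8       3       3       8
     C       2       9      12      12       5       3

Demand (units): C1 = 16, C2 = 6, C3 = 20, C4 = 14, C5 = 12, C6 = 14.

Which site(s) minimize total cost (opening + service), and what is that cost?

For any fixed open set, each work cell goes to its cheapest open site; total = fixed + service.
{C}: C1→C 2·16=32, C2→C 9·6=54, C3→C 12·20=240, C4→C 12·14=168, C5→C 5·12=60, C6→C 3·14=42. Service 596; fixed 243; total 839.
{B}: service 528 + fixed 413 = 941
{B, C}: service 366 + fixed 656 = 1022
{A, B, C}: C1→C 2·16=32, C2→C 9·6=54, C3→A 8·20=160, C4→B 3·14=42, C5→B 3·12=36, C6→C 3·14=42. Service 366; fixed 992; total 1358.
No other subset beats 839.

Open C only; minimum total cost 839.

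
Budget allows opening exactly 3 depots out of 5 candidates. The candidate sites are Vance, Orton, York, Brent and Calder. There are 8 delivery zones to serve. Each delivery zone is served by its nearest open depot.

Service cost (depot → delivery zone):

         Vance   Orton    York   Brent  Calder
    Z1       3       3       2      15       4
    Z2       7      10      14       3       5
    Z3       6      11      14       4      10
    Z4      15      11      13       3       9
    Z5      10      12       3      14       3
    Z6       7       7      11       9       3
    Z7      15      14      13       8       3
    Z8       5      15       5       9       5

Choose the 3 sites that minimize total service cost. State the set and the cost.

With exactly 3 open, each delivery zone uses its cheapest among the chosen.
{York, Brent, Calder}: Z1→York 2, Z2→Brent 3, Z3→Brent 4, Z4→Brent 3, Z5→York 3, Z6→Calder 3, Z7→Calder 3, Z8→York 5. Service cost 26.
{Vance, Brent, Calder}: service cost 27
{Orton, Brent, Calder}: service cost 27
Among all 10 size-3 choices, {York, Brent, Calder} is lowest.

Choose York, Brent and Calder; total service cost 26.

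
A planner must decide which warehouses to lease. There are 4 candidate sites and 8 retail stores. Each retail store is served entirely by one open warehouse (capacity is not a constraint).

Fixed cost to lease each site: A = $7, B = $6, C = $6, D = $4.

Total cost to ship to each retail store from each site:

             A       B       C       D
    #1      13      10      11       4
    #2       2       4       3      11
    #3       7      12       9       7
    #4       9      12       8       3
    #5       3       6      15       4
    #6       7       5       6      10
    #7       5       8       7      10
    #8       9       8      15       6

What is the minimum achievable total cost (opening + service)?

For any fixed open set, each retail store goes to its cheapest open site; total = fixed + service.
{A, D}: #1→D 4, #2→A 2, #3→A 7, #4→D 3, #5→A 3, #6→A 7, #7→A 5, #8→D 6. Service 37; fixed 11; total 48.
{C, D}: service 40 + fixed 10 = 50
{B, D}: #1→D 4, #2→B 4, #3→D 7, #4→D 3, #5→D 4, #6→B 5, #7→B 8, #8→D 6. Service 41; fixed 10; total 51.
{A, B, C, D}: service 35 + fixed 23 = 58
No other subset beats 48.

Minimum total cost: 48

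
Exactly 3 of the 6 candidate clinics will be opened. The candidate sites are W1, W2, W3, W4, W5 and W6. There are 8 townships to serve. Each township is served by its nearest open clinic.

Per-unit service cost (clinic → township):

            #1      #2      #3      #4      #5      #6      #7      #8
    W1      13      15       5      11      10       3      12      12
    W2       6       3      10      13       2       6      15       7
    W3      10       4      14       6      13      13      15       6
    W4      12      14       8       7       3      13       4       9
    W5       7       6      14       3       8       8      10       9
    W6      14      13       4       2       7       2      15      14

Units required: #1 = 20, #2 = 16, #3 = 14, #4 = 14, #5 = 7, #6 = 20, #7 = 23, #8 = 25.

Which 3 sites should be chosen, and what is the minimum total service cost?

With exactly 3 open, each township uses its cheapest among the chosen.
{W2, W4, W6}: #1→W2 6·20=120, #2→W2 3·16=48, #3→W6 4·14=56, #4→W6 2·14=28, #5→W2 2·7=14, #6→W6 2·20=40, #7→W4 4·23=92, #8→W2 7·25=175. Service cost 573.
{W3, W4, W6}: service cost 651
{W1, W2, W4}: service cost 677
Among all 20 size-3 choices, {W2, W4, W6} is lowest.

Choose W2, W4 and W6; total service cost 573.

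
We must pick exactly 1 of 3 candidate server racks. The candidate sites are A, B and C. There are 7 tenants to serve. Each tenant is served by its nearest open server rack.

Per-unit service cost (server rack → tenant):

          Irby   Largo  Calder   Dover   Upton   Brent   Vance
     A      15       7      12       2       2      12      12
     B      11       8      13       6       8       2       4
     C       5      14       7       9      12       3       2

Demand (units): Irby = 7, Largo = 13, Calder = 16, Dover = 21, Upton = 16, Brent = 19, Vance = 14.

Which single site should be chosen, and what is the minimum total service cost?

Choose B only; total service cost 737.

With exactly 1 open, each tenant uses its cheapest among the chosen.
{B}: Irby→B 11·7=77, Largo→B 8·13=104, Calder→B 13·16=208, Dover→B 6·21=126, Upton→B 8·16=128, Brent→B 2·19=38, Vance→B 4·14=56. Service cost 737.
{C}: service cost 795
{A}: service cost 858
Among all 3 size-1 choices, {B} is lowest.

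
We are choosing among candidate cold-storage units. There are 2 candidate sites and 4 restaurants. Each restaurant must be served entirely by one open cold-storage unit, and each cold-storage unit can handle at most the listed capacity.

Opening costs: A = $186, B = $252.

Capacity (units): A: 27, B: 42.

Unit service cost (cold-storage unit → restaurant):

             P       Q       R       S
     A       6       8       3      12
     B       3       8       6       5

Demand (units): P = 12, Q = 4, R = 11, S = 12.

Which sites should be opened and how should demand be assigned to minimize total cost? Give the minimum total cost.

Open {B}: P→B 3·12=36, Q→B 8·4=32, R→B 6·11=66, S→B 5·12=60.
Loads: B carries 39/42. Service 194; fixed 252; total 446.
Next best feasible plan costs 599.

Minimum total cost: 446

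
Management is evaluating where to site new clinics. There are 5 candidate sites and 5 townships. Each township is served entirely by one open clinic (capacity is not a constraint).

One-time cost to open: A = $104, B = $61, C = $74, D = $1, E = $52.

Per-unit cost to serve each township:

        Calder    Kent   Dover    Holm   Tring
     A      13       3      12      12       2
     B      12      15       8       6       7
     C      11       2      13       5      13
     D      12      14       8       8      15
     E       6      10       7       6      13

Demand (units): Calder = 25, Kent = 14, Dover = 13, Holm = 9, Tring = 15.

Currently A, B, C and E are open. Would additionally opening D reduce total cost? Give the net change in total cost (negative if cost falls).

Current service cost with {A, B, C, E}: 344.
Adding D: each township re-picks its cheapest; new service cost 344, saving 0.
Extra fixed cost: 1. Net change = 1 − 0 = 1.
(Totals: 635 → 636.)

No — net change +1 (cost rises by 1).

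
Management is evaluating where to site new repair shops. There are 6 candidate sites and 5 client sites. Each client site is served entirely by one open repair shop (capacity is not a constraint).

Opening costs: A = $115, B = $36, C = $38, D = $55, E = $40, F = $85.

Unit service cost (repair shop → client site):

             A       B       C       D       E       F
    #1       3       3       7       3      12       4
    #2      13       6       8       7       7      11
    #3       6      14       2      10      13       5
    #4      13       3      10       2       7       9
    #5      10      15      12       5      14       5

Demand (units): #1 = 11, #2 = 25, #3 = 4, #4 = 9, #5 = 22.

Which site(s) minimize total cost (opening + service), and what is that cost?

For any fixed open set, each client site goes to its cheapest open site; total = fixed + service.
{D}: #1→D 3·11=33, #2→D 7·25=175, #3→D 10·4=40, #4→D 2·9=18, #5→D 5·22=110. Service 376; fixed 55; total 431.
{C, D}: #1→D 3·11=33, #2→D 7·25=175, #3→C 2·4=8, #4→D 2·9=18, #5→D 5·22=110. Service 344; fixed 93; total 437.
{B, D}: #1→B 3·11=33, #2→B 6·25=150, #3→D 10·4=40, #4→D 2·9=18, #5→D 5·22=110. Service 351; fixed 91; total 442.
{A, B, C, D, E, F}: service 319 + fixed 369 = 688
No other subset beats 431.

Open D only; minimum total cost 431.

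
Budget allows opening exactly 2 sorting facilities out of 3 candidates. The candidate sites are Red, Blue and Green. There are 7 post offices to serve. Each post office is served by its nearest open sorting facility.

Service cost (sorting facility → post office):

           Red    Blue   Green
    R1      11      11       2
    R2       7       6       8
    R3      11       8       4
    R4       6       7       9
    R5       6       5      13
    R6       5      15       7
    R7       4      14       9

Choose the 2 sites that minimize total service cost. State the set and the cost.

With exactly 2 open, each post office uses its cheapest among the chosen.
{Red, Green}: R1→Green 2, R2→Red 7, R3→Green 4, R4→Red 6, R5→Red 6, R6→Red 5, R7→Red 4. Service cost 34.
{Blue, Green}: service cost 40
{Red, Blue}: service cost 45
Among all 3 size-2 choices, {Red, Green} is lowest.

Choose Red and Green; total service cost 34.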